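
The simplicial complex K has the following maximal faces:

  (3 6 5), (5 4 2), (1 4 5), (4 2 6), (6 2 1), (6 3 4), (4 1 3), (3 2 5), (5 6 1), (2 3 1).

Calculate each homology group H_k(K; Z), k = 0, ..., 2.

H_0 ≅ Z,  H_1 ≅ Z_2,  H_2 = 0.

We work with the vertex ordering 1 < 2 < 3 < 4 < 5 < 6. The simplices of K, each written with vertices in increasing order, are:

  0-simplices (6): [1], [2], [3], [4], [5], [6]
  1-simplices (15): [1,2], [1,3], [1,4], [1,5], [1,6], [2,3], [2,4], [2,5], [2,6], [3,4], [3,5], [3,6], [4,5], [4,6], [5,6]
  2-simplices (10): [1,2,3], [1,2,6], [1,3,4], [1,4,5], [1,5,6], [2,3,5], [2,4,5], [2,4,6], [3,4,6], [3,5,6]

Hence C_0 ≅ Z^6, C_1 ≅ Z^15, C_2 ≅ Z^10.

Boundary ∂_1: C_1 → C_0 maps an edge to its endpoints' difference, ∂[p,q] = q − p. For instance
  ∂[3,4] = [4] − [3].
The 6×15 boundary matrix has rank 5 and Smith normal form diag(1,1,1,1,1).

∂_2: C_2 → C_1 maps a triangle to the signed sum of its edges. For instance
  ∂[1,4,5] = [4,5] − [1,5] + [1,4],
  ∂[2,4,5] = [4,5] − [2,5] + [2,4].
The resulting 15×10 matrix has rank 10, and its Smith normal form has invariant factors (1,1,1,1,1,1,1,1,1,2).

From H_k ≅ ker(∂_k) / im(∂_{k+1}) we obtain:

  H_0: rank C_0 − rank ∂_1 = 6 − 5 = 1, and the invariant factors of ∂_1 are all 1, so H_0 ≅ Z.
  H_1: rank ker ∂_1 − rank ∂_2 = (15 − 5) − 10 = 0, and ∂_2 has invariant factor 2 > 1, so H_1 ≅ Z_2.
  H_2: rank ker ∂_2 − rank ∂_3 = (10 − 10) − 0 = 0, and there is no ∂_3, so H_2 ≅ 0.

(K is a triangulation of the real projective plane RP^2.)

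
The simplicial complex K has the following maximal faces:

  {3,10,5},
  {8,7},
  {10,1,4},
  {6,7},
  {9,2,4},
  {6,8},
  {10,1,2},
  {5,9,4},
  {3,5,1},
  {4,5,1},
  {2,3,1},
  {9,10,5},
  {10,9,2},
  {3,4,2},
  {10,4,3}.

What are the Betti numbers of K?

Take the total order 1 < 2 < 3 < 4 < 5 < 6 < 7 < 8 < 9 < 10 on the vertex set. Then K (dimension 2) consists of the simplices:

  0-simplices (10): [1], [2], [3], [4], [5], [6], [7], [8], [9], [10]
  1-simplices (21): [1,2], [1,3], [1,4], [1,5], [1,10], [2,3], [2,4], [2,9], [2,10], [3,4], [3,5], [3,10], [4,5], [4,9], [4,10], [5,9], [5,10], [6,7], [6,8], [7,8], [9,10]
  2-simplices (12): [1,2,3], [1,2,10], [1,3,5], [1,4,5], [1,4,10], [2,3,4], [2,4,9], [2,9,10], [3,4,10], [3,5,10], [4,5,9], [5,9,10]

Hence C_0 ≅ Z^10, C_1 ≅ Z^21, C_2 ≅ Z^12.

The boundary map ∂_1: C_1 → C_0 maps an edge to its endpoints' difference, ∂[p,q] = q − p.
This gives a 10×21 integer matrix of rank 8; reducing to Smith normal form yields diagonal entries (1,1,1,1,1,1,1,1).

The boundary map ∂_2: C_2 → C_1 maps a triangle to the signed sum of its edges. For instance
  ∂[2,3,4] = [3,4] − [2,4] + [2,3],
  ∂[1,3,5] = [3,5] − [1,5] + [1,3].
The resulting 21×12 matrix has rank 12, and its Smith normal form has invariant factors (1,1,1,1,1,1,1,1,1,1,1,2).

Reading off H_k = ker ∂_k / im ∂_{k+1}:

  H_0: rank C_0 − rank ∂_1 = 10 − 8 = 2, and the invariant factors of ∂_1 are all 1, so H_0 = Z^2.
  H_1: rank ker ∂_1 − rank ∂_2 = (21 − 8) − 12 = 1, and ∂_2 has invariant factor 2 > 1, so H_1 = Z ⊕ Z/2.
  H_2: rank ker ∂_2 − rank ∂_3 = (12 − 12) − 0 = 0, and there is no ∂_3, so H_2 = 0.

(K is a triangulation of the disjoint union of the circle S^1 and the real projective plane RP^2.)

Hence the Betti numbers are b_0 = 2, b_1 = 1, b_2 = 0.

b_0 = 2, b_1 = 1, b_2 = 0.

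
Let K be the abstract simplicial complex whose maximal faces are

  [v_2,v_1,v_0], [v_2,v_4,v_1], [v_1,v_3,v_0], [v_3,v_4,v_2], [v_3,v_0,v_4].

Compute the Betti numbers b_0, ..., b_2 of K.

We work with the vertex ordering v_0 < v_1 < v_2 < v_3 < v_4. The simplices of K, each written with vertices in increasing order, are:

  0-simplices (5): [v_0], [v_1], [v_2], [v_3], [v_4]
  1-simplices (10): [v_0,v_1], [v_0,v_2], [v_0,v_3], [v_0,v_4], [v_1,v_2], [v_1,v_3], [v_1,v_4], [v_2,v_3], [v_2,v_4], [v_3,v_4]
  2-simplices (5): [v_0,v_1,v_2], [v_0,v_1,v_3], [v_0,v_3,v_4], [v_1,v_2,v_4], [v_2,v_3,v_4]

giving chain groups C_0 ≅ Z^5, C_1 ≅ Z^10, C_2 ≅ Z^5.

∂_1: C_1 → C_0 sends each edge [p,q] (with p < q) to q − p. For instance
  ∂[v_1,v_2] = [v_2] − [v_1].
The 5×10 boundary matrix has rank 4 and Smith normal form diag(1,1,1,1).

The boundary map ∂_2: C_2 → C_1 maps a triangle to the signed sum of its edges. For instance
  ∂[v_1,v_2,v_4] = [v_2,v_4] − [v_1,v_4] + [v_1,v_2],
  ∂[v_0,v_3,v_4] = [v_3,v_4] − [v_0,v_4] + [v_0,v_3].
This gives a 10×5 integer matrix of rank 5; reducing to Smith normal form yields diagonal entries (1,1,1,1,1).

Reading off H_k = ker ∂_k / im ∂_{k+1}:

  H_0: rank C_0 − rank ∂_1 = 5 − 4 = 1, and the invariant factors of ∂_1 are all 1, so H_0 ≅ Z.
  H_1: rank ker ∂_1 − rank ∂_2 = (10 − 4) − 5 = 1, and the invariant factors of ∂_2 are all 1, so H_1 ≅ Z.
  H_2: rank ker ∂_2 − rank ∂_3 = (5 − 5) − 0 = 0, and there is no ∂_3, so H_2 ≅ 0.

As a check, the Euler characteristic is 5 − 10 + 5 = 0, which agrees with 1 − 1 + 0 = 0.
(K is a triangulation of the Möbius band.)

Hence the Betti numbers are b_0 = 1, b_1 = 1, b_2 = 0.

b_0 = 1, b_1 = 1, b_2 = 0.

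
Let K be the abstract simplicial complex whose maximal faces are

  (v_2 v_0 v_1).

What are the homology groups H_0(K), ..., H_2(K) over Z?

We work with the vertex ordering v_0 < v_1 < v_2. The simplices of K, each written with vertices in increasing order, are:

  0-simplices (3): [v_0], [v_1], [v_2]
  1-simplices (3): [v_0,v_1], [v_0,v_2], [v_1,v_2]
  2-simplices (1): [v_0,v_1,v_2]

giving chain groups C_0 ≅ Z^3, C_1 ≅ Z^3, C_2 ≅ Z^1.

∂_1: C_1 → C_0 is given by ∂[p,q] = [q] − [p].
As a 3×3 matrix over Z this has rank 2, with invariant factors (1,1).

The boundary map ∂_2: C_2 → C_1 maps a triangle to the signed sum of its edges. For instance
  ∂[v_0,v_1,v_2] = [v_1,v_2] − [v_0,v_2] + [v_0,v_1].
The resulting 3×1 matrix has rank 1, and its Smith normal form has invariant factors (1).

Computing H_k = (kernel of ∂_k) / (image of ∂_{k+1}):

  H_0: rank C_0 − rank ∂_1 = 3 − 2 = 1, and the invariant factors of ∂_1 are all 1, so H_0 ≅ Z.
  H_1: rank ker ∂_1 − rank ∂_2 = (3 − 2) − 1 = 0, and the invariant factors of ∂_2 are all 1, so H_1 ≅ 0.
  H_2: rank ker ∂_2 − rank ∂_3 = (1 − 1) − 0 = 0, and there is no ∂_3, so H_2 ≅ 0.

(K is a triangulation of the 2-simplex.)

H_0 = Z,  H_1 = 0,  H_2 = 0.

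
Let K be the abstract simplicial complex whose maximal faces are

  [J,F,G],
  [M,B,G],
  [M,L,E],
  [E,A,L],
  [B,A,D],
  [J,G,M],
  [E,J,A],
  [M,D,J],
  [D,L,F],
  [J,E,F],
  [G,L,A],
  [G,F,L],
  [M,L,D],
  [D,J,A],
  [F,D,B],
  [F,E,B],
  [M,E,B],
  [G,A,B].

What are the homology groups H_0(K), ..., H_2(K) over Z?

Take the total order A < B < D < E < F < G < J < L < M on the vertex set. Then K (dimension 2) consists of the simplices:

  0-simplices (9): A, B, D, E, F, G, J, L, M
  1-simplices (27): AB, AD, AE, AG, AJ, AL, BD, BE, BF, BG, BM, DF, DJ, DL, DM, EF, EJ, EL, EM, FG, FJ, FL, GJ, GL, GM, JM, LM
  2-simplices (18): ABD, ABG, ADJ, AEJ, AEL, AGL, BDF, BEF, BEM, BGM, DFL, DJM, DLM, EFJ, ELM, FGJ, FGL, GJM

so the chain groups are C_0 ≅ Z^9, C_1 ≅ Z^27, C_2 ≅ Z^18.

The boundary map ∂_1: C_1 → C_0 is given by ∂[p,q] = [q] − [p].
The resulting 9×27 matrix has rank 8, and its Smith normal form has invariant factors (1,1,1,1,1,1,1,1).

Boundary ∂_2: C_2 → C_1 sends each 2-simplex [p,q,r] to [q,r] − [p,r] + [p,q]. For instance
  ∂AEJ = EJ − AJ + AE,
  ∂DFL = FL − DL + DF.
The resulting 27×18 matrix has rank 17, and its Smith normal form has invariant factors (1,1,1,1,1,1,1,1,1,1,1,1,1,1,1,1,1).

Now H_k = ker ∂_k / im ∂_{k+1}, so:

  H_0: rank C_0 − rank ∂_1 = 9 − 8 = 1, and the invariant factors of ∂_1 are all 1, so H_0 = Z.
  H_1: rank ker ∂_1 − rank ∂_2 = (27 − 8) − 17 = 2, and the invariant factors of ∂_2 are all 1, so H_1 = Z^2.
  H_2: rank ker ∂_2 − rank ∂_3 = (18 − 17) − 0 = 1, and there is no ∂_3, so H_2 = Z.

H_0 ≅ Z,  H_1 ≅ Z^2,  H_2 ≅ Z.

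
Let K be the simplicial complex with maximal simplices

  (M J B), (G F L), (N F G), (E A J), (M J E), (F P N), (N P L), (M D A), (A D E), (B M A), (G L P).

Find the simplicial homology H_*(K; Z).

H_0 = Z^2,  H_1 = Z^2,  H_2 = 0.

Order the vertices as A < B < D < E < F < G < J < L < M < N < P. Listing each simplex with vertices in this order, K has dimension 2 with simplices:

  0-simplices (11): A, B, D, E, F, G, J, L, M, N, P
  1-simplices (22): AB, AD, AE, AJ, AM, BJ, BM, DE, DM, EJ, EM, FG, FL, FN, FP, GL, GN, GP, JM, LN, LP, NP
  2-simplices (11): ABM, ADE, ADM, AEJ, BJM, EJM, FGL, FGN, FNP, GLP, LNP

giving chain groups C_0 ≅ Z^11, C_1 ≅ Z^22, C_2 ≅ Z^11.

∂_1: C_1 → C_0 sends each edge [p,q] (with p < q) to q − p. For instance
  ∂EM = M − E.
The resulting 11×22 matrix has rank 9, and its Smith normal form has invariant factors (1,1,1,1,1,1,1,1,1).

∂_2: C_2 → C_1 acts by ∂[p,q,r] = [q,r] − [p,r] + [p,q]. For instance
  ∂LNP = NP − LP + LN,
  ∂AEJ = EJ − AJ + AE.
The resulting 22×11 matrix has rank 11, and its Smith normal form has invariant factors (1,1,1,1,1,1,1,1,1,1,1).

Now H_k = ker ∂_k / im ∂_{k+1}, so:

  H_0: rank C_0 − rank ∂_1 = 11 − 9 = 2, and the invariant factors of ∂_1 are all 1, so H_0 ≅ Z^2.
  H_1: rank ker ∂_1 − rank ∂_2 = (22 − 9) − 11 = 2, and the invariant factors of ∂_2 are all 1, so H_1 ≅ Z^2.
  H_2: rank ker ∂_2 − rank ∂_3 = (11 − 11) − 0 = 0, and there is no ∂_3, so H_2 ≅ 0.

(K is a triangulation of the disjoint union of the Möbius band and the cylinder S^1 x I.)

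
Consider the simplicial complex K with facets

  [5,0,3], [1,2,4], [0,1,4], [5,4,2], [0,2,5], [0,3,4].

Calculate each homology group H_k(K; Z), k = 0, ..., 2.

Take the total order 0 < 1 < 2 < 3 < 4 < 5 on the vertex set. Then K (dimension 2) consists of the simplices:

  0-simplices (6): [0], [1], [2], [3], [4], [5]
  1-simplices (12): [0,1], [0,2], [0,3], [0,4], [0,5], [1,2], [1,4], [2,4], [2,5], [3,4], [3,5], [4,5]
  2-simplices (6): [0,1,4], [0,2,5], [0,3,4], [0,3,5], [1,2,4], [2,4,5]

giving chain groups C_0 ≅ Z^6, C_1 ≅ Z^12, C_2 ≅ Z^6.

The boundary map ∂_1: C_1 → C_0 sends each edge [p,q] (with p < q) to q − p.
This gives a 6×12 integer matrix of rank 5; reducing to Smith normal form yields diagonal entries (1,1,1,1,1).

∂_2: C_2 → C_1 sends each 2-simplex [p,q,r] to [q,r] − [p,r] + [p,q]. For instance
  ∂[2,4,5] = [4,5] − [2,5] + [2,4],
  ∂[0,1,4] = [1,4] − [0,4] + [0,1].
As a 12×6 matrix over Z this has rank 6, with invariant factors (1,1,1,1,1,1).

Now H_k = ker ∂_k / im ∂_{k+1}, so:

  H_0: rank C_0 − rank ∂_1 = 6 − 5 = 1, and the invariant factors of ∂_1 are all 1, so H_0 = Z.
  H_1: rank ker ∂_1 − rank ∂_2 = (12 − 5) − 6 = 1, and the invariant factors of ∂_2 are all 1, so H_1 = Z.
  H_2: rank ker ∂_2 − rank ∂_3 = (6 − 6) − 0 = 0, and there is no ∂_3, so H_2 = 0.

H_0 ≅ Z,  H_1 ≅ Z,  H_2 = 0.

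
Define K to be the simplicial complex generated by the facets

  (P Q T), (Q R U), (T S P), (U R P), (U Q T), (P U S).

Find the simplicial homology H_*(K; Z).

Order the vertices as P < Q < R < S < T < U. Listing each simplex with vertices in this order, K has dimension 2 with simplices:

  0-simplices (6): P, Q, R, S, T, U
  1-simplices (12): PQ, PR, PS, PT, PU, QR, QT, QU, RU, ST, SU, TU
  2-simplices (6): PQT, PRU, PST, PSU, QRU, QTU

giving chain groups C_0 ≅ Z^6, C_1 ≅ Z^12, C_2 ≅ Z^6.

Boundary ∂_1: C_1 → C_0 sends each edge [p,q] (with p < q) to q − p. For instance
  ∂TU = U − T.
The 6×12 boundary matrix has rank 5 and Smith normal form diag(1,1,1,1,1).

∂_2: C_2 → C_1 maps a triangle to the signed sum of its edges. For instance
  ∂PQT = QT − PT + PQ,
  ∂QTU = TU − QU + QT.
This gives a 12×6 integer matrix of rank 6; reducing to Smith normal form yields diagonal entries (1,1,1,1,1,1).

Computing H_k = (kernel of ∂_k) / (image of ∂_{k+1}):

  H_0: rank C_0 − rank ∂_1 = 6 − 5 = 1, and the invariant factors of ∂_1 are all 1, so H_0 = Z.
  H_1: rank ker ∂_1 − rank ∂_2 = (12 − 5) − 6 = 1, and the invariant factors of ∂_2 are all 1, so H_1 = Z.
  H_2: rank ker ∂_2 − rank ∂_3 = (6 − 6) − 0 = 0, and there is no ∂_3, so H_2 = 0.

As a check, the Euler characteristic is 6 − 12 + 6 = 0, which agrees with 1 − 1 + 0 = 0.
(K is a triangulation of the cylinder S^1 x I.)

H_0 = Z,  H_1 = Z,  H_2 = 0.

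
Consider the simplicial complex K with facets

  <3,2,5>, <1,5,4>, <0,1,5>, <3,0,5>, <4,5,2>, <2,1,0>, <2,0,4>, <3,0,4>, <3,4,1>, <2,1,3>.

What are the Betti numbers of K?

Take the total order 0 < 1 < 2 < 3 < 4 < 5 on the vertex set. Then K (dimension 2) consists of the simplices:

  0-simplices (6): [0], [1], [2], [3], [4], [5]
  1-simplices (15): [0,1], [0,2], [0,3], [0,4], [0,5], [1,2], [1,3], [1,4], [1,5], [2,3], [2,4], [2,5], [3,4], [3,5], [4,5]
  2-simplices (10): [0,1,2], [0,1,5], [0,2,4], [0,3,4], [0,3,5], [1,2,3], [1,3,4], [1,4,5], [2,3,5], [2,4,5]

Hence C_0 ≅ Z^6, C_1 ≅ Z^15, C_2 ≅ Z^10.

∂_1: C_1 → C_0 is given by ∂[p,q] = [q] − [p].
The 6×15 boundary matrix has rank 5 and Smith normal form diag(1,1,1,1,1).

Boundary ∂_2: C_2 → C_1 maps a triangle to the signed sum of its edges. For instance
  ∂[0,1,2] = [1,2] − [0,2] + [0,1],
  ∂[0,1,5] = [1,5] − [0,5] + [0,1].
This gives a 15×10 integer matrix of rank 10; reducing to Smith normal form yields diagonal entries (1,1,1,1,1,1,1,1,1,2).

Computing H_k = (kernel of ∂_k) / (image of ∂_{k+1}):

  H_0: rank C_0 − rank ∂_1 = 6 − 5 = 1, and the invariant factors of ∂_1 are all 1, so H_0 ≅ Z.
  H_1: rank ker ∂_1 − rank ∂_2 = (15 − 5) − 10 = 0, and ∂_2 has invariant factor 2 > 1, so H_1 ≅ Z/2Z.
  H_2: rank ker ∂_2 − rank ∂_3 = (10 − 10) − 0 = 0, and there is no ∂_3, so H_2 ≅ 0.

(K is a triangulation of the real projective plane RP^2.)

Hence the Betti numbers are b_0 = 1, b_1 = 0, b_2 = 0.

b_0 = 1, b_1 = 0, b_2 = 0.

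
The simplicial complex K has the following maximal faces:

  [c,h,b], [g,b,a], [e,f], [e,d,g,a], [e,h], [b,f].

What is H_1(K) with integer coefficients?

Fix the vertex order a < b < c < d < e < f < g < h and write every simplex with vertices in increasing order. Then dim K = 3 and the simplices of K are:

  0-simplices (8): a, b, c, d, e, f, g, h
  1-simplices (14): ab, ad, ae, ag, bc, bf, bg, bh, ch, de, dg, ef, eg, eh
  2-simplices (6): abg, ade, adg, aeg, bch, deg
  3-simplices (1): adeg

so the chain groups are C_0 ≅ Z^8, C_1 ≅ Z^14, C_2 ≅ Z^6, C_3 ≅ Z^1.

∂_1: C_1 → C_0 sends each edge [p,q] (with p < q) to q − p. For instance
  ∂bg = g − b.
The resulting 8×14 matrix has rank 7, and its Smith normal form has invariant factors (1,1,1,1,1,1,1).

Boundary ∂_2: C_2 → C_1 acts by ∂[p,q,r] = [q,r] − [p,r] + [p,q]. For instance
  ∂adg = dg − ag + ad,
  ∂deg = eg − dg + de.
This gives a 14×6 integer matrix of rank 5; reducing to Smith normal form yields diagonal entries (1,1,1,1,1).

The boundary map ∂_3: C_3 → C_2 sends each 3-simplex σ to the alternating sum Σ_i (−1)^i (σ with its i-th vertex removed). For instance
  ∂adeg = deg − aeg + adg − ade.
As a 6×1 matrix over Z this has rank 1, with invariant factors (1).

From H_k ≅ ker(∂_k) / im(∂_{k+1}) we obtain:

  H_1: rank ker ∂_1 − rank ∂_2 = (14 − 7) − 5 = 2, and the invariant factors of ∂_2 are all 1, so H_1 = Z^2.

H_1 ≅ Z^2.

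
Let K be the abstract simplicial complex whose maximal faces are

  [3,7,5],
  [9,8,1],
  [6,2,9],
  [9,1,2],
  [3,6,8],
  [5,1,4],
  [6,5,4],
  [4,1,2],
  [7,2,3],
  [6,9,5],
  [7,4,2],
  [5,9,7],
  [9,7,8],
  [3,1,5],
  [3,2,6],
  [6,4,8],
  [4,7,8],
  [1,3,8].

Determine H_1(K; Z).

H_1 = Z^2.

We work with the vertex ordering 1 < 2 < 3 < 4 < 5 < 6 < 7 < 8 < 9. The simplices of K, each written with vertices in increasing order, are:

  0-simplices (9): [1], [2], [3], [4], [5], [6], [7], [8], [9]
  1-simplices (27): (27 of them)
  2-simplices (18): [1,2,4], [1,2,9], [1,3,5], [1,3,8], [1,4,5], [1,8,9], [2,3,6], [2,3,7], [2,4,7], [2,6,9], [3,5,7], [3,6,8], [4,5,6], [4,6,8], [4,7,8], [5,6,9], [5,7,9], [7,8,9]

so the chain groups are C_0 ≅ Z^9, C_1 ≅ Z^27, C_2 ≅ Z^18.

∂_1: C_1 → C_0 maps an edge to its endpoints' difference, ∂[p,q] = q − p.
The 9×27 boundary matrix has rank 8 and Smith normal form diag(1,1,1,1,1,1,1,1).

∂_2: C_2 → C_1 maps a triangle to the signed sum of its edges. For instance
  ∂[3,6,8] = [6,8] − [3,8] + [3,6],
  ∂[1,3,8] = [3,8] − [1,8] + [1,3].
The resulting 27×18 matrix has rank 17, and its Smith normal form has invariant factors (1,1,1,1,1,1,1,1,1,1,1,1,1,1,1,1,1).

From H_k ≅ ker(∂_k) / im(∂_{k+1}) we obtain:

  H_1: rank ker ∂_1 − rank ∂_2 = (27 − 8) − 17 = 2, and the invariant factors of ∂_2 are all 1, so H_1 ≅ Z^2.

(K is a triangulation of the torus T^2.)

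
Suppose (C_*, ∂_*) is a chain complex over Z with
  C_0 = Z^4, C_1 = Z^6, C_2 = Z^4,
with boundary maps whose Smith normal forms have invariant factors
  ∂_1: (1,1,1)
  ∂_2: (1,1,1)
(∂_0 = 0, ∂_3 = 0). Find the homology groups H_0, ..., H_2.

H_0: b_0 = 4 − 0 − 3 = 1; torsion from ∂_1 factors > 1: none. So H_0 ≅ Z.
H_1: b_1 = 6 − 3 − 3 = 0; torsion from ∂_2 factors > 1: none. So H_1 ≅ 0.
H_2: b_2 = 4 − 3 − 0 = 1; torsion from ∂_3 factors > 1: none. So H_2 ≅ Z.

H_0 ≅ Z,  H_1 = 0,  H_2 ≅ Z.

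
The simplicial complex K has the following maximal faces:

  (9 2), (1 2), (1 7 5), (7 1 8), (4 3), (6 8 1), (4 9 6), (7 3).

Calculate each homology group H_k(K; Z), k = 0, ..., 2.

H_0 = Z,  H_1 = Z^2,  H_2 = 0.

Take the total order 1 < 2 < 3 < 4 < 5 < 6 < 7 < 8 < 9 on the vertex set. Then K (dimension 2) consists of the simplices:

  0-simplices (9): [1], [2], [3], [4], [5], [6], [7], [8], [9]
  1-simplices (14): [1,2], [1,5], [1,6], [1,7], [1,8], [2,9], [3,4], [3,7], [4,6], [4,9], [5,7], [6,8], [6,9], [7,8]
  2-simplices (4): [1,5,7], [1,6,8], [1,7,8], [4,6,9]

Hence C_0 ≅ Z^9, C_1 ≅ Z^14, C_2 ≅ Z^4.

∂_1: C_1 → C_0 is given by ∂[p,q] = [q] − [p].
As a 9×14 matrix over Z this has rank 8, with invariant factors (1,1,1,1,1,1,1,1).

Boundary ∂_2: C_2 → C_1 acts by ∂[p,q,r] = [q,r] − [p,r] + [p,q]. For instance
  ∂[1,5,7] = [5,7] − [1,7] + [1,5],
  ∂[4,6,9] = [6,9] − [4,9] + [4,6].
The 14×4 boundary matrix has rank 4 and Smith normal form diag(1,1,1,1).

Computing H_k = (kernel of ∂_k) / (image of ∂_{k+1}):

  H_0: rank C_0 − rank ∂_1 = 9 − 8 = 1, and the invariant factors of ∂_1 are all 1, so H_0 = Z.
  H_1: rank ker ∂_1 − rank ∂_2 = (14 − 8) − 4 = 2, and the invariant factors of ∂_2 are all 1, so H_1 = Z^2.
  H_2: rank ker ∂_2 − rank ∂_3 = (4 − 4) − 0 = 0, and there is no ∂_3, so H_2 = 0.

As a check, the Euler characteristic is 9 − 14 + 4 = -1, which agrees with 1 − 2 + 0 = -1.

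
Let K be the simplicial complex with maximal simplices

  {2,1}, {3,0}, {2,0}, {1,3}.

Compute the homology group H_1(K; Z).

H_1 ≅ Z.

We work with the vertex ordering 0 < 1 < 2 < 3. The simplices of K, each written with vertices in increasing order, are:

  0-simplices (4): [0], [1], [2], [3]
  1-simplices (4): [0,2], [0,3], [1,2], [1,3]

Hence C_0 ≅ Z^4, C_1 ≅ Z^4.

Boundary ∂_1: C_1 → C_0 is given by ∂[p,q] = [q] − [p]. For instance
  ∂[1,3] = [3] − [1].
As a 4×4 matrix over Z this has rank 3, with invariant factors (1,1,1).

From H_k ≅ ker(∂_k) / im(∂_{k+1}) we obtain:

  H_1: rank ker ∂_1 − rank ∂_2 = (4 − 3) − 0 = 1, and there is no ∂_2, so H_1 = Z.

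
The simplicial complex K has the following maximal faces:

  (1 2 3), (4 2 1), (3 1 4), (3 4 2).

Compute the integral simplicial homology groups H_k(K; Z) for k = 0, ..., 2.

Take the total order 1 < 2 < 3 < 4 on the vertex set. Then K (dimension 2) consists of the simplices:

  0-simplices (4): [1], [2], [3], [4]
  1-simplices (6): [1,2], [1,3], [1,4], [2,3], [2,4], [3,4]
  2-simplices (4): [1,2,3], [1,2,4], [1,3,4], [2,3,4]

giving chain groups C_0 ≅ Z^4, C_1 ≅ Z^6, C_2 ≅ Z^4.

Boundary ∂_1: C_1 → C_0 sends each edge [p,q] (with p < q) to q − p.
The 4×6 boundary matrix has rank 3 and Smith normal form diag(1,1,1).

∂_2: C_2 → C_1 acts by ∂[p,q,r] = [q,r] − [p,r] + [p,q]. For instance
  ∂[1,2,4] = [2,4] − [1,4] + [1,2],
  ∂[1,2,3] = [2,3] − [1,3] + [1,2].
This gives a 6×4 integer matrix of rank 3; reducing to Smith normal form yields diagonal entries (1,1,1).

Reading off H_k = ker ∂_k / im ∂_{k+1}:

  H_0: rank C_0 − rank ∂_1 = 4 − 3 = 1, and the invariant factors of ∂_1 are all 1, so H_0 ≅ Z.
  H_1: rank ker ∂_1 − rank ∂_2 = (6 − 3) − 3 = 0, and the invariant factors of ∂_2 are all 1, so H_1 ≅ 0.
  H_2: rank ker ∂_2 − rank ∂_3 = (4 − 3) − 0 = 1, and there is no ∂_3, so H_2 ≅ Z.

H_0 ≅ Z,  H_1 = 0,  H_2 ≅ Z.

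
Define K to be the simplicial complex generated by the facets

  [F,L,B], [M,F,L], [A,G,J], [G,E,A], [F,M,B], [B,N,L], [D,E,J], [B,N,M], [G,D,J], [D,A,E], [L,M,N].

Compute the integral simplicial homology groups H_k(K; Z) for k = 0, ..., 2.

H_0 ≅ Z^2,  H_1 ≅ Z,  H_2 ≅ Z.

Take the total order A < B < D < E < F < G < J < L < M < N on the vertex set. Then K (dimension 2) consists of the simplices:

  0-simplices (10): A, B, D, E, F, G, J, L, M, N
  1-simplices (19): AD, AE, AG, AJ, BF, BL, BM, BN, DE, DG, DJ, EG, EJ, FL, FM, GJ, LM, LN, MN
  2-simplices (11): ADE, AEG, AGJ, BFL, BFM, BLN, BMN, DEJ, DGJ, FLM, LMN

giving chain groups C_0 ≅ Z^10, C_1 ≅ Z^19, C_2 ≅ Z^11.

The boundary map ∂_1: C_1 → C_0 maps an edge to its endpoints' difference, ∂[p,q] = q − p.
This gives a 10×19 integer matrix of rank 8; reducing to Smith normal form yields diagonal entries (1,1,1,1,1,1,1,1).

Boundary ∂_2: C_2 → C_1 sends each 2-simplex [p,q,r] to [q,r] − [p,r] + [p,q]. For instance
  ∂BMN = MN − BN + BM,
  ∂AGJ = GJ − AJ + AG.
The resulting 19×11 matrix has rank 10, and its Smith normal form has invariant factors (1,1,1,1,1,1,1,1,1,1).

Reading off H_k = ker ∂_k / im ∂_{k+1}:

  H_0: rank C_0 − rank ∂_1 = 10 − 8 = 2, and the invariant factors of ∂_1 are all 1, so H_0 = Z^2.
  H_1: rank ker ∂_1 − rank ∂_2 = (19 − 8) − 10 = 1, and the invariant factors of ∂_2 are all 1, so H_1 = Z.
  H_2: rank ker ∂_2 − rank ∂_3 = (11 − 10) − 0 = 1, and there is no ∂_3, so H_2 = Z.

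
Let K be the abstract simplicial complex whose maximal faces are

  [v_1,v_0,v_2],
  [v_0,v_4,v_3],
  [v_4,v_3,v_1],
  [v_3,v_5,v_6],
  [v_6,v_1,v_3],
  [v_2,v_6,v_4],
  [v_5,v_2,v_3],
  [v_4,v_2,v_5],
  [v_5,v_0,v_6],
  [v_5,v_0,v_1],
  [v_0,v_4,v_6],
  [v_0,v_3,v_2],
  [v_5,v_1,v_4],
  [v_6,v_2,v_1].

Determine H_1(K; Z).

Order the vertices as v_0 < v_1 < v_2 < v_3 < v_4 < v_5 < v_6. Listing each simplex with vertices in this order, K has dimension 2 with simplices:

  0-simplices (7): [v_0], [v_1], [v_2], [v_3], [v_4], [v_5], [v_6]
  1-simplices (21): (21 of them)
  2-simplices (14): (14 of them)

Hence C_0 ≅ Z^7, C_1 ≅ Z^21, C_2 ≅ Z^14.

The boundary map ∂_1: C_1 → C_0 maps an edge to its endpoints' difference, ∂[p,q] = q − p.
As a 7×21 matrix over Z this has rank 6, with invariant factors (1,1,1,1,1,1).

Boundary ∂_2: C_2 → C_1 maps a triangle to the signed sum of its edges. For instance
  ∂[v_0,v_1,v_2] = [v_1,v_2] − [v_0,v_2] + [v_0,v_1],
  ∂[v_2,v_4,v_6] = [v_4,v_6] − [v_2,v_6] + [v_2,v_4].
The 21×14 boundary matrix has rank 13 and Smith normal form diag(1,1,1,1,1,1,1,1,1,1,1,1,1).

Computing H_k = (kernel of ∂_k) / (image of ∂_{k+1}):

  H_1: rank ker ∂_1 − rank ∂_2 = (21 − 6) − 13 = 2, and the invariant factors of ∂_2 are all 1, so H_1 = Z^2.

H_1 = Z^2.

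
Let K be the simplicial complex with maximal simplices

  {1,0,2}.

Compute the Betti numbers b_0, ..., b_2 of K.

Order the vertices as 0 < 1 < 2. Listing each simplex with vertices in this order, K has dimension 2 with simplices:

  0-simplices (3): [0], [1], [2]
  1-simplices (3): [0,1], [0,2], [1,2]
  2-simplices (1): [0,1,2]

so the chain groups are C_0 ≅ Z^3, C_1 ≅ Z^3, C_2 ≅ Z^1.

∂_1: C_1 → C_0 sends each edge [p,q] (with p < q) to q − p. For instance
  ∂[0,2] = [2] − [0].
This gives a 3×3 integer matrix of rank 2; reducing to Smith normal form yields diagonal entries (1,1).

∂_2: C_2 → C_1 maps a triangle to the signed sum of its edges. For instance
  ∂[0,1,2] = [1,2] − [0,2] + [0,1].
The 3×1 boundary matrix has rank 1 and Smith normal form diag(1).

Computing H_k = (kernel of ∂_k) / (image of ∂_{k+1}):

  H_0: rank C_0 − rank ∂_1 = 3 − 2 = 1, and the invariant factors of ∂_1 are all 1, so H_0 ≅ Z.
  H_1: rank ker ∂_1 − rank ∂_2 = (3 − 2) − 1 = 0, and the invariant factors of ∂_2 are all 1, so H_1 ≅ 0.
  H_2: rank ker ∂_2 − rank ∂_3 = (1 − 1) − 0 = 0, and there is no ∂_3, so H_2 ≅ 0.

Hence the Betti numbers are b_0 = 1, b_1 = 0, b_2 = 0.

b_0 = 1, b_1 = 0, b_2 = 0.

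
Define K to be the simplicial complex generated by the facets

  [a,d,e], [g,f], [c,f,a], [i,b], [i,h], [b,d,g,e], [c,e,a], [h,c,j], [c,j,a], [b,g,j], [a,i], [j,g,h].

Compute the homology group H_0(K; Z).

Fix the vertex order a < b < c < d < e < f < g < h < i < j and write every simplex with vertices in increasing order. Then dim K = 3 and the simplices of K are:

  0-simplices (10): a, b, c, d, e, f, g, h, i, j
  1-simplices (23): ac, ad, ae, af, ai, aj, bd, be, bg, bi, bj, ce, cf, ch, cj, de, dg, eg, fg, gh, gj, hi, hj
  2-simplices (11): ace, acf, acj, ade, bde, bdg, beg, bgj, chj, deg, ghj
  3-simplices (1): bdeg

giving chain groups C_0 ≅ Z^10, C_1 ≅ Z^23, C_2 ≅ Z^11, C_3 ≅ Z^1.

The boundary map ∂_1: C_1 → C_0 sends each edge [p,q] (with p < q) to q − p. For instance
  ∂cj = j − c.
The resulting 10×23 matrix has rank 9, and its Smith normal form has invariant factors (1,1,1,1,1,1,1,1,1).

Boundary ∂_2: C_2 → C_1 maps a triangle to the signed sum of its edges. For instance
  ∂deg = eg − dg + de,
  ∂acj = cj − aj + ac.
The resulting 23×11 matrix has rank 10, and its Smith normal form has invariant factors (1,1,1,1,1,1,1,1,1,1).

The boundary map ∂_3: C_3 → C_2 sends each 3-simplex σ to the alternating sum Σ_i (−1)^i (σ with its i-th vertex removed). For instance
  ∂bdeg = deg − beg + bdg − bde.
This gives a 11×1 integer matrix of rank 1; reducing to Smith normal form yields diagonal entries (1).

From H_k ≅ ker(∂_k) / im(∂_{k+1}) we obtain:

  H_0: rank C_0 − rank ∂_1 = 10 − 9 = 1, and the invariant factors of ∂_1 are all 1, so H_0 ≅ Z.

H_0 = Z.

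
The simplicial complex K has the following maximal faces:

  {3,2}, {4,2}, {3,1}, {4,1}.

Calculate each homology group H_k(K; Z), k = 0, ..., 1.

We work with the vertex ordering 1 < 2 < 3 < 4. The simplices of K, each written with vertices in increasing order, are:

  0-simplices (4): [1], [2], [3], [4]
  1-simplices (4): [1,3], [1,4], [2,3], [2,4]

Hence C_0 ≅ Z^4, C_1 ≅ Z^4.

Boundary ∂_1: C_1 → C_0 is given by ∂[p,q] = [q] − [p].
The 4×4 boundary matrix has rank 3 and Smith normal form diag(1,1,1).

Now H_k = ker ∂_k / im ∂_{k+1}, so:

  H_0: rank C_0 − rank ∂_1 = 4 − 3 = 1, and the invariant factors of ∂_1 are all 1, so H_0 = Z.
  H_1: rank ker ∂_1 − rank ∂_2 = (4 − 3) − 0 = 1, and there is no ∂_2, so H_1 = Z.

H_0 = Z,  H_1 = Z.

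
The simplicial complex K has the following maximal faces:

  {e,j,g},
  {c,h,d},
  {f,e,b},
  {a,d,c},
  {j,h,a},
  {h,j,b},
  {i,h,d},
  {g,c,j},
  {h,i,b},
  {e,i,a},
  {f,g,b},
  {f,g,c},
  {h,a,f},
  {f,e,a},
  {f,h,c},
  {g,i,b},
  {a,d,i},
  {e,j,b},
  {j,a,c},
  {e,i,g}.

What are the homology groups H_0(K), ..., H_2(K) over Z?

H_0 ≅ Z,  H_1 ≅ Z ⊕ Z/2Z,  H_2 = 0.

Take the total order a < b < c < d < e < f < g < h < i < j on the vertex set. Then K (dimension 2) consists of the simplices:

  0-simplices (10): a, b, c, d, e, f, g, h, i, j
  1-simplices (30): ac, ad, ae, af, ah, ai, aj, be, bf, bg, bh, bi, bj, cd, cf, cg, ch, cj, dh, di, ef, eg, ei, ej, fg, fh, gi, gj, hi, hj
  2-simplices (20): acd, acj, adi, aef, aei, afh, ahj, bef, bej, bfg, bgi, bhi, bhj, cdh, cfg, cfh, cgj, dhi, egi, egj

so the chain groups are C_0 ≅ Z^10, C_1 ≅ Z^30, C_2 ≅ Z^20.

Boundary ∂_1: C_1 → C_0 sends each edge [p,q] (with p < q) to q − p. For instance
  ∂ef = f − e.
The 10×30 boundary matrix has rank 9 and Smith normal form diag(1,1,1,1,1,1,1,1,1).

∂_2: C_2 → C_1 sends each 2-simplex [p,q,r] to [q,r] − [p,r] + [p,q]. For instance
  ∂egj = gj − ej + eg,
  ∂bhi = hi − bi + bh.
As a 30×20 matrix over Z this has rank 20, with invariant factors (1,1,1,1,1,1,1,1,1,1,1,1,1,1,1,1,1,1,1,2).

Reading off H_k = ker ∂_k / im ∂_{k+1}:

  H_0: rank C_0 − rank ∂_1 = 10 − 9 = 1, and the invariant factors of ∂_1 are all 1, so H_0 ≅ Z.
  H_1: rank ker ∂_1 − rank ∂_2 = (30 − 9) − 20 = 1, and ∂_2 has invariant factor 2 > 1, so H_1 ≅ Z ⊕ Z/2Z.
  H_2: rank ker ∂_2 − rank ∂_3 = (20 − 20) − 0 = 0, and there is no ∂_3, so H_2 ≅ 0.

As a check, the Euler characteristic is 10 − 30 + 20 = 0, which agrees with 1 − 1 + 0 = 0.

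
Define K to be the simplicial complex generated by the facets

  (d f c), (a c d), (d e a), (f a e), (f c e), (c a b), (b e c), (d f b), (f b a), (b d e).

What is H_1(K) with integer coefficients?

H_1 = Z/2.

Fix the vertex order a < b < c < d < e < f and write every simplex with vertices in increasing order. Then dim K = 2 and the simplices of K are:

  0-simplices (6): a, b, c, d, e, f
  1-simplices (15): ab, ac, ad, ae, af, bc, bd, be, bf, cd, ce, cf, de, df, ef
  2-simplices (10): abc, abf, acd, ade, aef, bce, bde, bdf, cdf, cef

Hence C_0 ≅ Z^6, C_1 ≅ Z^15, C_2 ≅ Z^10.

The boundary map ∂_1: C_1 → C_0 is given by ∂[p,q] = [q] − [p].
This gives a 6×15 integer matrix of rank 5; reducing to Smith normal form yields diagonal entries (1,1,1,1,1).

∂_2: C_2 → C_1 acts by ∂[p,q,r] = [q,r] − [p,r] + [p,q]. For instance
  ∂abf = bf − af + ab,
  ∂bdf = df − bf + bd.
The resulting 15×10 matrix has rank 10, and its Smith normal form has invariant factors (1,1,1,1,1,1,1,1,1,2).

Computing H_k = (kernel of ∂_k) / (image of ∂_{k+1}):

  H_1: rank ker ∂_1 − rank ∂_2 = (15 − 5) − 10 = 0, and ∂_2 has invariant factor 2 > 1, so H_1 = Z/2.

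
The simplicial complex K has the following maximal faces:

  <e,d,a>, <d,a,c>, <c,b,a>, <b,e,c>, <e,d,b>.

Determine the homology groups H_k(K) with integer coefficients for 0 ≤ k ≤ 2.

H_0 = Z,  H_1 = Z,  H_2 = 0.

Take the total order a < b < c < d < e on the vertex set. Then K (dimension 2) consists of the simplices:

  0-simplices (5): a, b, c, d, e
  1-simplices (10): ab, ac, ad, ae, bc, bd, be, cd, ce, de
  2-simplices (5): abc, acd, ade, bce, bde

giving chain groups C_0 ≅ Z^5, C_1 ≅ Z^10, C_2 ≅ Z^5.

The boundary map ∂_1: C_1 → C_0 sends each edge [p,q] (with p < q) to q − p.
This gives a 5×10 integer matrix of rank 4; reducing to Smith normal form yields diagonal entries (1,1,1,1).

Boundary ∂_2: C_2 → C_1 maps a triangle to the signed sum of its edges. For instance
  ∂ade = de − ae + ad,
  ∂bde = de − be + bd.
The 10×5 boundary matrix has rank 5 and Smith normal form diag(1,1,1,1,1).

Reading off H_k = ker ∂_k / im ∂_{k+1}:

  H_0: rank C_0 − rank ∂_1 = 5 − 4 = 1, and the invariant factors of ∂_1 are all 1, so H_0 ≅ Z.
  H_1: rank ker ∂_1 − rank ∂_2 = (10 − 4) − 5 = 1, and the invariant factors of ∂_2 are all 1, so H_1 ≅ Z.
  H_2: rank ker ∂_2 − rank ∂_3 = (5 − 5) − 0 = 0, and there is no ∂_3, so H_2 ≅ 0.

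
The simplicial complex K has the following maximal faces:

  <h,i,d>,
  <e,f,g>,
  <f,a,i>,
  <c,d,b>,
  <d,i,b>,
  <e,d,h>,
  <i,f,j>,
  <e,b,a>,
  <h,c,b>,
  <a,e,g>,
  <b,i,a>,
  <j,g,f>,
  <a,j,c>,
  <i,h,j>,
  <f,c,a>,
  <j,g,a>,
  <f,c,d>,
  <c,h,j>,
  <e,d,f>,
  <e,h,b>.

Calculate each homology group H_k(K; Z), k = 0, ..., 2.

H_0 ≅ Z,  H_1 ≅ Z ⊕ Z/2,  H_2 = 0.

Take the total order a < b < c < d < e < f < g < h < i < j on the vertex set. Then K (dimension 2) consists of the simplices:

  0-simplices (10): a, b, c, d, e, f, g, h, i, j
  1-simplices (30): ab, ac, ae, af, ag, ai, aj, bc, bd, be, bh, bi, cd, cf, ch, cj, de, df, dh, di, ef, eg, eh, fg, fi, fj, gj, hi, hj, ij
  2-simplices (20): abe, abi, acf, acj, aeg, afi, agj, bcd, bch, bdi, beh, cdf, chj, def, deh, dhi, efg, fgj, fij, hij

so the chain groups are C_0 ≅ Z^10, C_1 ≅ Z^30, C_2 ≅ Z^20.

Boundary ∂_1: C_1 → C_0 is given by ∂[p,q] = [q] − [p].
The resulting 10×30 matrix has rank 9, and its Smith normal form has invariant factors (1,1,1,1,1,1,1,1,1).

∂_2: C_2 → C_1 acts by ∂[p,q,r] = [q,r] − [p,r] + [p,q]. For instance
  ∂fij = ij − fj + fi,
  ∂acj = cj − aj + ac.
The resulting 30×20 matrix has rank 20, and its Smith normal form has invariant factors (1,1,1,1,1,1,1,1,1,1,1,1,1,1,1,1,1,1,1,2).

Computing H_k = (kernel of ∂_k) / (image of ∂_{k+1}):

  H_0: rank C_0 − rank ∂_1 = 10 − 9 = 1, and the invariant factors of ∂_1 are all 1, so H_0 ≅ Z.
  H_1: rank ker ∂_1 − rank ∂_2 = (30 − 9) − 20 = 1, and ∂_2 has invariant factor 2 > 1, so H_1 ≅ Z ⊕ Z/2.
  H_2: rank ker ∂_2 − rank ∂_3 = (20 − 20) − 0 = 0, and there is no ∂_3, so H_2 ≅ 0.

(K is a triangulation of the Klein bottle.)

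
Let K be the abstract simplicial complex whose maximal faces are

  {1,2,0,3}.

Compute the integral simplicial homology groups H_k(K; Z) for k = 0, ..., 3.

H_0 ≅ Z,  H_1 = 0,  H_2 = 0,  H_3 = 0.

Fix the vertex order 0 < 1 < 2 < 3 and write every simplex with vertices in increasing order. Then dim K = 3 and the simplices of K are:

  0-simplices (4): [0], [1], [2], [3]
  1-simplices (6): [0,1], [0,2], [0,3], [1,2], [1,3], [2,3]
  2-simplices (4): [0,1,2], [0,1,3], [0,2,3], [1,2,3]
  3-simplices (1): [0,1,2,3]

Hence C_0 ≅ Z^4, C_1 ≅ Z^6, C_2 ≅ Z^4, C_3 ≅ Z^1.

The boundary map ∂_1: C_1 → C_0 sends each edge [p,q] (with p < q) to q − p. For instance
  ∂[0,2] = [2] − [0].
The resulting 4×6 matrix has rank 3, and its Smith normal form has invariant factors (1,1,1).

The boundary map ∂_2: C_2 → C_1 maps a triangle to the signed sum of its edges. For instance
  ∂[0,2,3] = [2,3] − [0,3] + [0,2],
  ∂[1,2,3] = [2,3] − [1,3] + [1,2].
As a 6×4 matrix over Z this has rank 3, with invariant factors (1,1,1).

The boundary map ∂_3: C_3 → C_2 sends each 3-simplex σ to the alternating sum Σ_i (−1)^i (σ with its i-th vertex removed). For instance
  ∂[0,1,2,3] = [1,2,3] − [0,2,3] + [0,1,3] − [0,1,2].
The 4×1 boundary matrix has rank 1 and Smith normal form diag(1).

Reading off H_k = ker ∂_k / im ∂_{k+1}:

  H_0: rank C_0 − rank ∂_1 = 4 − 3 = 1, and the invariant factors of ∂_1 are all 1, so H_0 ≅ Z.
  H_1: rank ker ∂_1 − rank ∂_2 = (6 − 3) − 3 = 0, and the invariant factors of ∂_2 are all 1, so H_1 ≅ 0.
  H_2: rank ker ∂_2 − rank ∂_3 = (4 − 3) − 1 = 0, and the invariant factors of ∂_3 are all 1, so H_2 ≅ 0.
  H_3: rank ker ∂_3 − rank ∂_4 = (1 − 1) − 0 = 0, and there is no ∂_4, so H_3 ≅ 0.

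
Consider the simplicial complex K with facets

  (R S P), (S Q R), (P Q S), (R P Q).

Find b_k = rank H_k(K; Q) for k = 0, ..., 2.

b_0 = 1, b_1 = 0, b_2 = 1.

Order the vertices as P < Q < R < S. Listing each simplex with vertices in this order, K has dimension 2 with simplices:

  0-simplices (4): P, Q, R, S
  1-simplices (6): PQ, PR, PS, QR, QS, RS
  2-simplices (4): PQR, PQS, PRS, QRS

Hence C_0 ≅ Z^4, C_1 ≅ Z^6, C_2 ≅ Z^4.

Boundary ∂_1: C_1 → C_0 is given by ∂[p,q] = [q] − [p].
As a 4×6 matrix over Z this has rank 3, with invariant factors (1,1,1).

The boundary map ∂_2: C_2 → C_1 acts by ∂[p,q,r] = [q,r] − [p,r] + [p,q]. For instance
  ∂PQS = QS − PS + PQ,
  ∂PQR = QR − PR + PQ.
The 6×4 boundary matrix has rank 3 and Smith normal form diag(1,1,1).

From H_k ≅ ker(∂_k) / im(∂_{k+1}) we obtain:

  H_0: rank C_0 − rank ∂_1 = 4 − 3 = 1, and the invariant factors of ∂_1 are all 1, so H_0 = Z.
  H_1: rank ker ∂_1 − rank ∂_2 = (6 − 3) − 3 = 0, and the invariant factors of ∂_2 are all 1, so H_1 = 0.
  H_2: rank ker ∂_2 − rank ∂_3 = (4 − 3) − 0 = 1, and there is no ∂_3, so H_2 = Z.

Hence the Betti numbers are b_0 = 1, b_1 = 0, b_2 = 1.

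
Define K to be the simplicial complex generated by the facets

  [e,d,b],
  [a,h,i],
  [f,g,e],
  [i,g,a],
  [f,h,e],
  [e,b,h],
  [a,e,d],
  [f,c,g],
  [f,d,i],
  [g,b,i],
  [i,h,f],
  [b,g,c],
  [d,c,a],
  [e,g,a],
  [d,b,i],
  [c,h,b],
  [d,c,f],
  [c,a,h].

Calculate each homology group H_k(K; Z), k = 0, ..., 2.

Take the total order a < b < c < d < e < f < g < h < i on the vertex set. Then K (dimension 2) consists of the simplices:

  0-simplices (9): a, b, c, d, e, f, g, h, i
  1-simplices (27): ac, ad, ae, ag, ah, ai, bc, bd, be, bg, bh, bi, cd, cf, cg, ch, de, df, di, ef, eg, eh, fg, fh, fi, gi, hi
  2-simplices (18): acd, ach, ade, aeg, agi, ahi, bcg, bch, bde, bdi, beh, bgi, cdf, cfg, dfi, efg, efh, fhi

giving chain groups C_0 ≅ Z^9, C_1 ≅ Z^27, C_2 ≅ Z^18.

Boundary ∂_1: C_1 → C_0 sends each edge [p,q] (with p < q) to q − p. For instance
  ∂hi = i − h.
As a 9×27 matrix over Z this has rank 8, with invariant factors (1,1,1,1,1,1,1,1).

Boundary ∂_2: C_2 → C_1 sends each 2-simplex [p,q,r] to [q,r] − [p,r] + [p,q]. For instance
  ∂agi = gi − ai + ag,
  ∂efg = fg − eg + ef.
The resulting 27×18 matrix has rank 17, and its Smith normal form has invariant factors (1,1,1,1,1,1,1,1,1,1,1,1,1,1,1,1,1).

Computing H_k = (kernel of ∂_k) / (image of ∂_{k+1}):

  H_0: rank C_0 − rank ∂_1 = 9 − 8 = 1, and the invariant factors of ∂_1 are all 1, so H_0 ≅ Z.
  H_1: rank ker ∂_1 − rank ∂_2 = (27 − 8) − 17 = 2, and the invariant factors of ∂_2 are all 1, so H_1 ≅ Z^2.
  H_2: rank ker ∂_2 − rank ∂_3 = (18 − 17) − 0 = 1, and there is no ∂_3, so H_2 ≅ Z.

H_0 = Z,  H_1 = Z^2,  H_2 = Z.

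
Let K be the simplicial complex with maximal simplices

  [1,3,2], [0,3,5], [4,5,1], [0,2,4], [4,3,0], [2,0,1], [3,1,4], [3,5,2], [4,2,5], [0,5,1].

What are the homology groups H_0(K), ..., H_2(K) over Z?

Fix the vertex order 0 < 1 < 2 < 3 < 4 < 5 and write every simplex with vertices in increasing order. Then dim K = 2 and the simplices of K are:

  0-simplices (6): [0], [1], [2], [3], [4], [5]
  1-simplices (15): [0,1], [0,2], [0,3], [0,4], [0,5], [1,2], [1,3], [1,4], [1,5], [2,3], [2,4], [2,5], [3,4], [3,5], [4,5]
  2-simplices (10): [0,1,2], [0,1,5], [0,2,4], [0,3,4], [0,3,5], [1,2,3], [1,3,4], [1,4,5], [2,3,5], [2,4,5]

Hence C_0 ≅ Z^6, C_1 ≅ Z^15, C_2 ≅ Z^10.

Boundary ∂_1: C_1 → C_0 is given by ∂[p,q] = [q] − [p].
This gives a 6×15 integer matrix of rank 5; reducing to Smith normal form yields diagonal entries (1,1,1,1,1).

∂_2: C_2 → C_1 sends each 2-simplex [p,q,r] to [q,r] − [p,r] + [p,q]. For instance
  ∂[1,4,5] = [4,5] − [1,5] + [1,4],
  ∂[0,1,2] = [1,2] − [0,2] + [0,1].
The resulting 15×10 matrix has rank 10, and its Smith normal form has invariant factors (1,1,1,1,1,1,1,1,1,2).

From H_k ≅ ker(∂_k) / im(∂_{k+1}) we obtain:

  H_0: rank C_0 − rank ∂_1 = 6 − 5 = 1, and the invariant factors of ∂_1 are all 1, so H_0 ≅ Z.
  H_1: rank ker ∂_1 − rank ∂_2 = (15 − 5) − 10 = 0, and ∂_2 has invariant factor 2 > 1, so H_1 ≅ Z/2Z.
  H_2: rank ker ∂_2 − rank ∂_3 = (10 − 10) − 0 = 0, and there is no ∂_3, so H_2 ≅ 0.

H_0 ≅ Z,  H_1 ≅ Z/2Z,  H_2 = 0.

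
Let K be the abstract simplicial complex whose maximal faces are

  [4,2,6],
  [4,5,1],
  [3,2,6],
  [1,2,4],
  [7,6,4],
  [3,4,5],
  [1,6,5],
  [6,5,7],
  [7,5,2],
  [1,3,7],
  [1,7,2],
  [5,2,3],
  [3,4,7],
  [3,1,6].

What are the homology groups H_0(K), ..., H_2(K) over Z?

H_0 ≅ Z,  H_1 ≅ Z^2,  H_2 ≅ Z.

Take the total order 1 < 2 < 3 < 4 < 5 < 6 < 7 on the vertex set. Then K (dimension 2) consists of the simplices:

  0-simplices (7): [1], [2], [3], [4], [5], [6], [7]
  1-simplices (21): [1,2], [1,3], [1,4], [1,5], [1,6], [1,7], [2,3], [2,4], [2,5], [2,6], [2,7], [3,4], [3,5], [3,6], [3,7], [4,5], [4,6], [4,7], [5,6], [5,7], [6,7]
  2-simplices (14): [1,2,4], [1,2,7], [1,3,6], [1,3,7], [1,4,5], [1,5,6], [2,3,5], [2,3,6], [2,4,6], [2,5,7], [3,4,5], [3,4,7], [4,6,7], [5,6,7]

so the chain groups are C_0 ≅ Z^7, C_1 ≅ Z^21, C_2 ≅ Z^14.

∂_1: C_1 → C_0 maps an edge to its endpoints' difference, ∂[p,q] = q − p. For instance
  ∂[5,7] = [7] − [5].
The 7×21 boundary matrix has rank 6 and Smith normal form diag(1,1,1,1,1,1).

The boundary map ∂_2: C_2 → C_1 acts by ∂[p,q,r] = [q,r] − [p,r] + [p,q]. For instance
  ∂[2,3,6] = [3,6] − [2,6] + [2,3],
  ∂[1,5,6] = [5,6] − [1,6] + [1,5].
As a 21×14 matrix over Z this has rank 13, with invariant factors (1,1,1,1,1,1,1,1,1,1,1,1,1).

From H_k ≅ ker(∂_k) / im(∂_{k+1}) we obtain:

  H_0: rank C_0 − rank ∂_1 = 7 − 6 = 1, and the invariant factors of ∂_1 are all 1, so H_0 ≅ Z.
  H_1: rank ker ∂_1 − rank ∂_2 = (21 − 6) − 13 = 2, and the invariant factors of ∂_2 are all 1, so H_1 ≅ Z^2.
  H_2: rank ker ∂_2 − rank ∂_3 = (14 − 13) − 0 = 1, and there is no ∂_3, so H_2 ≅ Z.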